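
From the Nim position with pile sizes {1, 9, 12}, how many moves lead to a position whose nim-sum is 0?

Nim-sum: 1 ^ 9 ^ 12 = 4.
The overall nim-sum is X = 4. A pile of size p has a winning move iff p XOR X < p (reduce it to p XOR X).
  1: 1 XOR 4 = 5 ≥ 1 — no move.
  9: 9 XOR 4 = 13 ≥ 9 — no move.
  12: 12 XOR 4 = 8 < 12 — winning move (to 8).
That gives 1 winning move.

1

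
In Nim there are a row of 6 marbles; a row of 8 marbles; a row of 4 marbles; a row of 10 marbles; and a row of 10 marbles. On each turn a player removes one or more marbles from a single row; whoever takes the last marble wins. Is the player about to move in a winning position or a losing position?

Nim-sum: 6 XOR 8 XOR 4 XOR 10 XOR 10 = 10.
The nim-sum is 10 ≠ 0, so this is an N-position: the player to move can win.

Winning position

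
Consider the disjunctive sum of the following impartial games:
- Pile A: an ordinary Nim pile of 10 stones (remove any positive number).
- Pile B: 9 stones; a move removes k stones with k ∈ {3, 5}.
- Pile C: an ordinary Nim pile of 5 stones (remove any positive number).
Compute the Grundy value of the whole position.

15

Pile A is a plain Nim pile of size 10, so its Grundy value is 10.
For pile B, compute g(0), g(1), … with moves {3, 5}:
g(0) = mex{} = 0
g(1) = mex{} = 0
g(2) = mex{} = 0
g(3) = mex{0} = 1
g(4) = mex{0} = 1
g(5) = mex{0} = 1
g(6) = mex{0,1} = 2
g(7) = mex{0,1} = 2
g(8) = mex{1} = 0
g(9) = mex{1,2} = 0
So g(9) = 0.
Pile C is a plain Nim pile of size 5, so its Grundy value is 5.
The value of a disjunctive sum is the nim-sum of the parts.
Combined value = 10 XOR 0 XOR 5 = 15.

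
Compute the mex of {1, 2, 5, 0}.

The values 0, 1, 2 are all present; 3 is the first non-negative integer missing from the set.

3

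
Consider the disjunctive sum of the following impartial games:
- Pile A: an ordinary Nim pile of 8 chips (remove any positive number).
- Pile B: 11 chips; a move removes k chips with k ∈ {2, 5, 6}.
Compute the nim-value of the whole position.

Pile A is a plain Nim pile of size 8, so its Grundy value is 8.
For pile B, compute g(0), g(1), … with moves {2, 5, 6}:
k:     0  1  2  3  4  5  6  7  8  9 10 11
g(k):  0  0  1  1  0  2  1  3  0  2  1  0
So g(11) = 0.
By the Sprague-Grundy theorem, the Grundy value of a sum of independent games is the XOR of the component values.
Combined value = 8 XOR 0 = 8.

8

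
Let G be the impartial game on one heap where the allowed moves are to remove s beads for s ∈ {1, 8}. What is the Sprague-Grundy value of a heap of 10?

1

Grundy values for subtraction set {1, 8}:
k:     0  1  2  3  4  5  6  7  8  9 10
g(k):  0  1  0  1  0  1  0  1  2  0  1
So g(10) = 1.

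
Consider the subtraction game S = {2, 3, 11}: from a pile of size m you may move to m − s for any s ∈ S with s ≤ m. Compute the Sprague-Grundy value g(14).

Build the Grundy sequence with g(k) = mex{g(k−s) : s ∈ {2, 3, 11}, s ≤ k}:
g(0) = mex{} = 0
g(1) = mex{} = 0
g(2) = mex{0} = 1
g(3) = mex{0} = 1
g(4) = mex{0,1} = 2
g(5) = mex{1} = 0
g(6) = mex{1,2} = 0
g(7) = mex{0,2} = 1
g(8) = mex{0} = 1
g(9) = mex{0,1} = 2
g(10) = mex{1} = 0
g(11) = mex{0,1,2} = 3
g(12) = mex{0,2} = 1
g(13) = mex{0,1,3} = 2
g(14) = mex{1,3} = 0
So g(14) = 0.

0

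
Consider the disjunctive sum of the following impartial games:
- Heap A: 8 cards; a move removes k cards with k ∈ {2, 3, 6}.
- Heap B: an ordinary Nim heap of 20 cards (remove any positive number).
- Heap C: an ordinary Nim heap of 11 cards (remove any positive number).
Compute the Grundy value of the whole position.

29

Grundy values for heap A (subtraction set {2, 3, 6}):
g(0) = mex{} = 0
g(1) = mex{} = 0
g(2) = mex{0} = 1
g(3) = mex{0} = 1
g(4) = mex{0,1} = 2
g(5) = mex{1} = 0
g(6) = mex{0,1,2} = 3
g(7) = mex{0,2} = 1
g(8) = mex{0,1,3} = 2
So g(8) = 2.
Heap B is a plain Nim heap of size 20, so its Grundy value is 20.
Heap C is a plain Nim heap of size 11, so its Grundy value is 11.
The value of a disjunctive sum is the nim-sum of the parts.
Combined value = 2 ⊕ 20 ⊕ 11 = 29.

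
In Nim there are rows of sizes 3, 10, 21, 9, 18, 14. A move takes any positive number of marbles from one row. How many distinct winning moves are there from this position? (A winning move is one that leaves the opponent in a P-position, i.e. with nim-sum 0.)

3

Nim-sum: 3 ⊕ 10 ⊕ 21 ⊕ 9 ⊕ 18 ⊕ 14 = 9.
The overall nim-sum is X = 9. A row of size p has a winning move iff p XOR X < p (reduce it to p XOR X).
  3: 3 XOR 9 = 10 ≥ 3 — no move.
  10: 10 XOR 9 = 3 < 10 — winning move (to 3).
  21: 21 XOR 9 = 28 ≥ 21 — no move.
  9: 9 XOR 9 = 0 < 9 — winning move (to 0).
  18: 18 XOR 9 = 27 ≥ 18 — no move.
  14: 14 XOR 9 = 7 < 14 — winning move (to 7).
That gives 3 winning moves.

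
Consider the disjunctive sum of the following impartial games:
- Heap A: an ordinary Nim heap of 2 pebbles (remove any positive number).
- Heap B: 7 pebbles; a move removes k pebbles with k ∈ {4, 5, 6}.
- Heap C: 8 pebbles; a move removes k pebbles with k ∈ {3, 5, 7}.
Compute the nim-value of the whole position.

1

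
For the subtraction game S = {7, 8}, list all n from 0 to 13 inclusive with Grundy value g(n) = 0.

0, 1, 2, 3, 4, 5, 6

Compute g(0), g(1), … for moves {7, 8}:
g(0) = mex{} = 0
g(1) = mex{} = 0
g(2) = mex{} = 0
g(3) = mex{} = 0
g(4) = mex{} = 0
g(5) = mex{} = 0
g(6) = mex{} = 0
g(7) = mex{0} = 1
g(8) = mex{0} = 1
g(9) = mex{0} = 1
g(10) = mex{0} = 1
g(11) = mex{0} = 1
g(12) = mex{0} = 1
g(13) = mex{0} = 1
The P-positions (g = 0) in 0..13 are 0, 1, 2, 3, 4, 5, 6.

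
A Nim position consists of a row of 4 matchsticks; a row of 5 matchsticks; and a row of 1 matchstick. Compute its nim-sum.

0

Compute the nim-sum pairwise:
4 ^ 5 = 1
1 ^ 1 = 0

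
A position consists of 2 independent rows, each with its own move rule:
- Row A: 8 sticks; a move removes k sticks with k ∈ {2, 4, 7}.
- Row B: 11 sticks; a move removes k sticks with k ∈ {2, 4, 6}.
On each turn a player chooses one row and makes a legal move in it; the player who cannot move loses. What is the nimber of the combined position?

Build the Grundy sequence for row A with g(k) = mex{g(k−s) : s ∈ {2, 4, 7}, s ≤ k}:
k:     0  1  2  3  4  5  6  7  8
g(k):  0  0  1  1  2  2  0  3  1
So g(8) = 1.
For row B, compute g(0), g(1), … with moves {2, 4, 6}:
g(0) = mex{} = 0
g(1) = mex{} = 0
g(2) = mex{0} = 1
g(3) = mex{0} = 1
g(4) = mex{0,1} = 2
g(5) = mex{0,1} = 2
g(6) = mex{0,1,2} = 3
g(7) = mex{0,1,2} = 3
g(8) = mex{1,2,3} = 0
g(9) = mex{1,2,3} = 0
g(10) = mex{0,2,3} = 1
g(11) = mex{0,2,3} = 1
So g(11) = 1.
By the Sprague-Grundy theorem, the Grundy value of a sum of independent games is the XOR of the component values.
Combined value = 1 ⊕ 1 = 0.

0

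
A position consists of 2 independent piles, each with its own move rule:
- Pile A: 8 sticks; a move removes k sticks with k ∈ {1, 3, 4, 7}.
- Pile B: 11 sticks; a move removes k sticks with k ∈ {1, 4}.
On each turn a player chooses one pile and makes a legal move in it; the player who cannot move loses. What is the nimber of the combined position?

For pile A, compute g(0), g(1), … with moves {1, 3, 4, 7}:
g(0) = mex{} = 0
g(1) = mex{0} = 1
g(2) = mex{1} = 0
g(3) = mex{0} = 1
g(4) = mex{0,1} = 2
g(5) = mex{0,1,2} = 3
g(6) = mex{0,1,3} = 2
g(7) = mex{0,1,2} = 3
g(8) = mex{1,2,3} = 0
So g(8) = 0.
Build the Grundy sequence for pile B with g(k) = mex{g(k−s) : s ∈ {1, 4}, s ≤ k}:
g(0) = mex{} = 0
g(1) = mex{0} = 1
g(2) = mex{1} = 0
g(3) = mex{0} = 1
g(4) = mex{0,1} = 2
g(5) = mex{1,2} = 0
g(6) = mex{0} = 1
g(7) = mex{1} = 0
g(8) = mex{0,2} = 1
g(9) = mex{0,1} = 2
g(10) = mex{1,2} = 0
g(11) = mex{0} = 1
So g(11) = 1.
By the Sprague-Grundy theorem, the Grundy value of a sum of independent games is the XOR of the component values.
Combined value = 0 XOR 1 = 1.

1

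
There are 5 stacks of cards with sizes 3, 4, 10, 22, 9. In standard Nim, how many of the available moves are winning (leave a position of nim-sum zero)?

In binary:
  00011  (3)
  00100  (4)
  01010  (10)
  10110  (22)
  01001  (9)
  -----
  10010  (18)
The overall nim-sum is X = 18. A stack of size p has a winning move iff p XOR X < p (reduce it to p XOR X).
  3: 3 XOR 18 = 17 ≥ 3 — no move.
  4: 4 XOR 18 = 22 ≥ 4 — no move.
  10: 10 XOR 18 = 24 ≥ 10 — no move.
  22: 22 XOR 18 = 4 < 22 — winning move (to 4).
  9: 9 XOR 18 = 27 ≥ 9 — no move.
That gives 1 winning move.

1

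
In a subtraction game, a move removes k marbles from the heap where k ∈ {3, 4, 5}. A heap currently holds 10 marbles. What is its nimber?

0

Compute g(0), g(1), … for moves {3, 4, 5}:
k:     0  1  2  3  4  5  6  7  8  9 10
g(k):  0  0  0  1  1  1  2  2  0  0  0
So g(10) = 0.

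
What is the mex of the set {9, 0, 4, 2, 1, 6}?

The values 0, 1, 2 are all present; 3 is the first non-negative integer missing from the set.

3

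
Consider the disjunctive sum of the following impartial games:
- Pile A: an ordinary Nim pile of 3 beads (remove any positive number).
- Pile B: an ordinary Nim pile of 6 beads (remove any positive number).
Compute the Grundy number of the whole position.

5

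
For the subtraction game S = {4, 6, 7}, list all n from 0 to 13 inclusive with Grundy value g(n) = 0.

Compute g(0), g(1), … for moves {4, 6, 7}:
g(0) = mex{} = 0
g(1) = mex{} = 0
g(2) = mex{} = 0
g(3) = mex{} = 0
g(4) = mex{0} = 1
g(5) = mex{0} = 1
g(6) = mex{0} = 1
g(7) = mex{0} = 1
g(8) = mex{0,1} = 2
g(9) = mex{0,1} = 2
g(10) = mex{0,1} = 2
g(11) = mex{1} = 0
g(12) = mex{1,2} = 0
g(13) = mex{1,2} = 0
The P-positions (g = 0) in 0..13 are 0, 1, 2, 3, 11, 12, 13.

0, 1, 2, 3, 11, 12, 13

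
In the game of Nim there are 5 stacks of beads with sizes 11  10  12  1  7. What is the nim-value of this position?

In binary:
  1011  (11)
  1010  (10)
  1100  (12)
  0001  (1)
  0111  (7)
  ----
  1011  (11)

11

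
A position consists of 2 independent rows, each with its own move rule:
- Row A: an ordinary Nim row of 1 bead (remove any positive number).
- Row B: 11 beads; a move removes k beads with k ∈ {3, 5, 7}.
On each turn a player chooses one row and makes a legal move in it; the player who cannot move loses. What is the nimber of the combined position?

1

Row A is a plain Nim row of size 1, so its Grundy value is 1.
Build the Grundy sequence for row B with g(k) = mex{g(k−s) : s ∈ {3, 5, 7}, s ≤ k}:
k:     0  1  2  3  4  5  6  7  8  9 10 11
g(k):  0  0  0  1  1  1  2  2  2  3  0  0
So g(11) = 0.
The value of a disjunctive sum is the nim-sum of the parts.
Combined value = 1 XOR 0 = 1.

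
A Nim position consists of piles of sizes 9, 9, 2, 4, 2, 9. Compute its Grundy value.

13

Compute the nim-sum pairwise:
9 ⊕ 9 = 0
0 ⊕ 2 = 2
2 ⊕ 4 = 6
6 ⊕ 2 = 4
4 ⊕ 9 = 13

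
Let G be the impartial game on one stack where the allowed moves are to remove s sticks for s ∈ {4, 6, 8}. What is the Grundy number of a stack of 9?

2

Grundy values for subtraction set {4, 6, 8}:
g(0) = mex{} = 0
g(1) = mex{} = 0
g(2) = mex{} = 0
g(3) = mex{} = 0
g(4) = mex{0} = 1
g(5) = mex{0} = 1
g(6) = mex{0} = 1
g(7) = mex{0} = 1
g(8) = mex{0,1} = 2
g(9) = mex{0,1} = 2
So g(9) = 2.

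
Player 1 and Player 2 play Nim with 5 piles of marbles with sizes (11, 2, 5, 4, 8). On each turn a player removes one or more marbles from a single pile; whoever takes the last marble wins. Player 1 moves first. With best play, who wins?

In binary:
  1011  (11)
  0010  (2)
  0101  (5)
  0100  (4)
  1000  (8)
  ----
  0000  (0)
The nim-sum is 0, so this is a P-position: the player to move is in a losing position under optimal play; Player 1 is about to move from it and so loses — Player 2 wins.

Player 2 wins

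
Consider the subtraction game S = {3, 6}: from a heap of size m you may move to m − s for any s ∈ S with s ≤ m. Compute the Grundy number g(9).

Grundy values for subtraction set {3, 6}:
k:     0  1  2  3  4  5  6  7  8  9
g(k):  0  0  0  1  1  1  2  2  2  0
So g(9) = 0.

0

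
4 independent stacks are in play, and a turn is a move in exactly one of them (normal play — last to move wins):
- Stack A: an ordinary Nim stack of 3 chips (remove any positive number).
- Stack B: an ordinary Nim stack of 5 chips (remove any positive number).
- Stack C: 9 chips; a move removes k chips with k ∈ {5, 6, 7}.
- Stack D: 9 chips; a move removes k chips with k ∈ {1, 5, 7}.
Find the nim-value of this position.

6

Stack A is a plain Nim stack of size 3, so its Grundy value is 3.
Stack B is a plain Nim stack of size 5, so its Grundy value is 5.
For stack C, compute g(0), g(1), … with moves {5, 6, 7}:
g(0) = mex{} = 0
g(1) = mex{} = 0
g(2) = mex{} = 0
g(3) = mex{} = 0
g(4) = mex{} = 0
g(5) = mex{0} = 1
g(6) = mex{0} = 1
g(7) = mex{0} = 1
g(8) = mex{0} = 1
g(9) = mex{0} = 1
So g(9) = 1.
Grundy values for stack D (subtraction set {1, 5, 7}):
k:     0  1  2  3  4  5  6  7  8  9
g(k):  0  1  0  1  0  1  0  1  0  1
So g(9) = 1.
The value of a disjunctive sum is the nim-sum of the parts.
Combined value = 3 ⊕ 5 ⊕ 1 ⊕ 1 = 6.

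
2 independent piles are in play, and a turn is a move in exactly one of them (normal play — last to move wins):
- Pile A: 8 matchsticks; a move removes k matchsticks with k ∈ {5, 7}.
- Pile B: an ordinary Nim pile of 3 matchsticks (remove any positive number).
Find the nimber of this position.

2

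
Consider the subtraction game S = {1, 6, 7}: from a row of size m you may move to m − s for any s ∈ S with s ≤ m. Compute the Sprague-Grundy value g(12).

Compute g(0), g(1), … for moves {1, 6, 7}:
k:     0  1  2  3  4  5  6  7  8  9 10 11 12
g(k):  0  1  0  1  0  1  2  3  2  3  2  3  0
So g(12) = 0.

0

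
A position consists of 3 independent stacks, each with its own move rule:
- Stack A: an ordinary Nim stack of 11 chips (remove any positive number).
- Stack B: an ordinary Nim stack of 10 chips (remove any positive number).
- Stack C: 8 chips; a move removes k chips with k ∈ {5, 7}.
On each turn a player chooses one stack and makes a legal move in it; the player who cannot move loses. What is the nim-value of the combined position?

0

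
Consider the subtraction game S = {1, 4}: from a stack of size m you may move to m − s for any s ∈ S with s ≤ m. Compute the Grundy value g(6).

1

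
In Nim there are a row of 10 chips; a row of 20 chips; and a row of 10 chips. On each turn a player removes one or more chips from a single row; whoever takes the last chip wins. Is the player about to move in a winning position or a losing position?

Winning position

In binary:
  01010  (10)
  10100  (20)
  01010  (10)
  -----
  10100  (20)
The nim-sum is 20 ≠ 0, so this is an N-position: the player to move can win.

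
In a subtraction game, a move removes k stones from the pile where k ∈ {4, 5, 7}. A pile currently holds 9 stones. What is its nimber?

2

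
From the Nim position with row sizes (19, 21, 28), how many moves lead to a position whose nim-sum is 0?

Compute the nim-sum pairwise:
19 ^ 21 = 6
6 ^ 28 = 26
The overall nim-sum is X = 26. A row of size p has a winning move iff p XOR X < p (reduce it to p XOR X).
  19: 19 XOR 26 = 9 < 19 — winning move (to 9).
  21: 21 XOR 26 = 15 < 21 — winning move (to 15).
  28: 28 XOR 26 = 6 < 28 — winning move (to 6).
That gives 3 winning moves.

3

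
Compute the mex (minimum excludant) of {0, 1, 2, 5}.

3

The values 0, 1, 2 are all present; 3 is the first non-negative integer missing from the set.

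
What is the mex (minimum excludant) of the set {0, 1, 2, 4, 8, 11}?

3

The values 0, 1, 2 are all present; 3 is the first non-negative integer missing from the set.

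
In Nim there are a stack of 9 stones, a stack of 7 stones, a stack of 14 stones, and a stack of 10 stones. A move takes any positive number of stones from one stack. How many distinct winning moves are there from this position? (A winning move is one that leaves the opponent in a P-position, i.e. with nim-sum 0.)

Nim-sum: 9 ⊕ 7 ⊕ 14 ⊕ 10 = 10.
The overall nim-sum is X = 10. A stack of size p has a winning move iff p XOR X < p (reduce it to p XOR X).
  9: 9 XOR 10 = 3 < 9 — winning move (to 3).
  7: 7 XOR 10 = 13 ≥ 7 — no move.
  14: 14 XOR 10 = 4 < 14 — winning move (to 4).
  10: 10 XOR 10 = 0 < 10 — winning move (to 0).
That gives 3 winning moves.

3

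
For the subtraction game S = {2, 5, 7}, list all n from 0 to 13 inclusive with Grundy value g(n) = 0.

0, 1, 4, 10, 13

Compute g(0), g(1), … for moves {2, 5, 7}:
k:     0  1  2  3  4  5  6  7  8  9 10 11 12 13
g(k):  0  0  1  1  0  2  1  3  2  2  0  3  1  0
The P-positions (g = 0) in 0..13 are 0, 1, 4, 10, 13.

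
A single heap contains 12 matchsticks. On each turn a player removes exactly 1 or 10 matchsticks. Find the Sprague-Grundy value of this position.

1

Build the Grundy sequence with g(k) = mex{g(k−s) : s ∈ {1, 10}, s ≤ k}:
g(0) = mex{} = 0
g(1) = mex{0} = 1
g(2) = mex{1} = 0
g(3) = mex{0} = 1
g(4) = mex{1} = 0
g(5) = mex{0} = 1
g(6) = mex{1} = 0
g(7) = mex{0} = 1
g(8) = mex{1} = 0
g(9) = mex{0} = 1
g(10) = mex{0,1} = 2
g(11) = mex{1,2} = 0
g(12) = mex{0} = 1
So g(12) = 1.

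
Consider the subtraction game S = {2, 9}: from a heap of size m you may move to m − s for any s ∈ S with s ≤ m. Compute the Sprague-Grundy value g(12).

Compute g(0), g(1), … for moves {2, 9}:
g(0) = mex{} = 0
g(1) = mex{} = 0
g(2) = mex{0} = 1
g(3) = mex{0} = 1
g(4) = mex{1} = 0
g(5) = mex{1} = 0
g(6) = mex{0} = 1
g(7) = mex{0} = 1
g(8) = mex{1} = 0
g(9) = mex{0,1} = 2
g(10) = mex{0} = 1
g(11) = mex{1,2} = 0
g(12) = mex{1} = 0
So g(12) = 0.

0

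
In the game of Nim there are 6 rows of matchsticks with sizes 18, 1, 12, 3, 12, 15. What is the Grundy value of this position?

31

Nim-sum: 18 XOR 1 XOR 12 XOR 3 XOR 12 XOR 15 = 31.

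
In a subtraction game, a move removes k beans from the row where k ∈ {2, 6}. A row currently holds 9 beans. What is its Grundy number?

Build the Grundy sequence with g(k) = mex{g(k−s) : s ∈ {2, 6}, s ≤ k}:
g(0) = mex{} = 0
g(1) = mex{} = 0
g(2) = mex{0} = 1
g(3) = mex{0} = 1
g(4) = mex{1} = 0
g(5) = mex{1} = 0
g(6) = mex{0} = 1
g(7) = mex{0} = 1
g(8) = mex{1} = 0
g(9) = mex{1} = 0
So g(9) = 0.

0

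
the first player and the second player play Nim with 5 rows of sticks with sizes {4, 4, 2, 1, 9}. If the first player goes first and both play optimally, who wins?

Nim-sum: 4 ^ 4 ^ 2 ^ 1 ^ 9 = 10.
The nim-sum is 10 ≠ 0, so this is an N-position: the player to move can win; the first player has a winning move.

the first player wins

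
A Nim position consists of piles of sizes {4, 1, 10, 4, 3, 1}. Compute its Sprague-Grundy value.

9

Nim-sum: 4 ^ 1 ^ 10 ^ 4 ^ 3 ^ 1 = 9.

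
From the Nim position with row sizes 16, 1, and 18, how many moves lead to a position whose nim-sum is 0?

Compute the nim-sum pairwise:
16 ⊕ 1 = 17
17 ⊕ 18 = 3
The overall nim-sum is X = 3. A row of size p has a winning move iff p XOR X < p (reduce it to p XOR X).
  16: 16 XOR 3 = 19 ≥ 16 — no move.
  1: 1 XOR 3 = 2 ≥ 1 — no move.
  18: 18 XOR 3 = 17 < 18 — winning move (to 17).
That gives 1 winning move.

1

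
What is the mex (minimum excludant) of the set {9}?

0 is not in the set, so the mex is 0.

0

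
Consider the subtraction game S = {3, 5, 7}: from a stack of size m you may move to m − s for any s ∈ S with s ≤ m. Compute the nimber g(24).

1

Grundy values for subtraction set {3, 5, 7}:
k:     0  1  2  3  4  5  6  7  8  9 10 11 12 13 14 15 16 17 18 19 20 21 22 23 24
g(k):  0  0  0  1  1  1  2  2  2  3  0  0  0  1  1  1  2  2  2  3  0  0  0  1  1
So g(24) = 1.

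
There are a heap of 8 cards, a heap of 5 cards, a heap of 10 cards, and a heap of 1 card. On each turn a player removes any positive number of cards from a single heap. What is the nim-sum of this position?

6

Nim-sum: 8 ⊕ 5 ⊕ 10 ⊕ 1 = 6.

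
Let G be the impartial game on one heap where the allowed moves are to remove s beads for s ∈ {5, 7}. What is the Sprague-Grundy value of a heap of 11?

2

Compute g(0), g(1), … for moves {5, 7}:
k:     0  1  2  3  4  5  6  7  8  9 10 11
g(k):  0  0  0  0  0  1  1  1  1  1  2  2
So g(11) = 2.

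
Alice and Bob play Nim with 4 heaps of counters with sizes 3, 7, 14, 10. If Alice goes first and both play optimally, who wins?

Bob wins

Compute the nim-sum pairwise:
3 ⊕ 7 = 4
4 ⊕ 14 = 10
10 ⊕ 10 = 0
The nim-sum is 0, so this is a P-position: the player to move is in a losing position under optimal play; Alice is about to move from it and so loses — Bob wins.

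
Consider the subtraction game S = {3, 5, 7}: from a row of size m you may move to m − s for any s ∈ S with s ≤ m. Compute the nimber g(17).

2

Grundy values for subtraction set {3, 5, 7}:
k:     0  1  2  3  4  5  6  7  8  9 10 11 12 13 14 15 16 17
g(k):  0  0  0  1  1  1  2  2  2  3  0  0  0  1  1  1  2  2
So g(17) = 2.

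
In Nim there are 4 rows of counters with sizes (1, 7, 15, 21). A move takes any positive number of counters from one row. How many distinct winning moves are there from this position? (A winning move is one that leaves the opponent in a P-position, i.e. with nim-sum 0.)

1

Compute the nim-sum pairwise:
1 ^ 7 = 6
6 ^ 15 = 9
9 ^ 21 = 28
The overall nim-sum is X = 28. A row of size p has a winning move iff p XOR X < p (reduce it to p XOR X).
  1: 1 XOR 28 = 29 ≥ 1 — no move.
  7: 7 XOR 28 = 27 ≥ 7 — no move.
  15: 15 XOR 28 = 19 ≥ 15 — no move.
  21: 21 XOR 28 = 9 < 21 — winning move (to 9).
That gives 1 winning move.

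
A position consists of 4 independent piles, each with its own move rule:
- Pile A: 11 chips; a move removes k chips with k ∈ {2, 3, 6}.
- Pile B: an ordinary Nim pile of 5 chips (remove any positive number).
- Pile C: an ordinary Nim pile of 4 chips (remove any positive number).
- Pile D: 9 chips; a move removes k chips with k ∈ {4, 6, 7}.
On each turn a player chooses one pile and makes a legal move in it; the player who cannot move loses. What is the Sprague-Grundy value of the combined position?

2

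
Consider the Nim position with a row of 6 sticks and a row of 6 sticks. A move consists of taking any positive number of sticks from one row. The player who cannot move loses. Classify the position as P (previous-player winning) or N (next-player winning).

P-position

Nim-sum: 6 ^ 6 = 0.
The nim-sum is 0, so this is a P-position: the player to move is in a losing position under optimal play.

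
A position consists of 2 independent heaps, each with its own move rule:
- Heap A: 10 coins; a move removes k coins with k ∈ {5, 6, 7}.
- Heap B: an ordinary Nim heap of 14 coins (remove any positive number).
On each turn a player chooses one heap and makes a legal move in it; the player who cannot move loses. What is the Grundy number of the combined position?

12

Build the Grundy sequence for heap A with g(k) = mex{g(k−s) : s ∈ {5, 6, 7}, s ≤ k}:
g(0) = mex{} = 0
g(1) = mex{} = 0
g(2) = mex{} = 0
g(3) = mex{} = 0
g(4) = mex{} = 0
g(5) = mex{0} = 1
g(6) = mex{0} = 1
g(7) = mex{0} = 1
g(8) = mex{0} = 1
g(9) = mex{0} = 1
g(10) = mex{0,1} = 2
So g(10) = 2.
Heap B is a plain Nim heap of size 14, so its Grundy value is 14.
By the Sprague-Grundy theorem, the Grundy value of a sum of independent games is the XOR of the component values.
Combined value = 2 ⊕ 14 = 12.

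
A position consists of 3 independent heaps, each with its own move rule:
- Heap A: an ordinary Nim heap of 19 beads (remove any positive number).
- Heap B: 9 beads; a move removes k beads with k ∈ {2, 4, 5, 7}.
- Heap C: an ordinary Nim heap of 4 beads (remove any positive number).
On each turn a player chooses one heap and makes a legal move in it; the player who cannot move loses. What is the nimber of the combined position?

Heap A is a plain Nim heap of size 19, so its Grundy value is 19.
For heap B, compute g(0), g(1), … with moves {2, 4, 5, 7}:
k:     0  1  2  3  4  5  6  7  8  9
g(k):  0  0  1  1  2  2  3  3  4  0
So g(9) = 0.
Heap C is a plain Nim heap of size 4, so its Grundy value is 4.
By the Sprague-Grundy theorem, the Grundy value of a sum of independent games is the XOR of the component values.
Combined value = 19 ⊕ 0 ⊕ 4 = 23.

23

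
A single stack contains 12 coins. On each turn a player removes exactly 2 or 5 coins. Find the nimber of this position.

2

Build the Grundy sequence with g(k) = mex{g(k−s) : s ∈ {2, 5}, s ≤ k}:
k:     0  1  2  3  4  5  6  7  8  9 10 11 12
g(k):  0  0  1  1  0  2  1  0  0  1  1  0  2
So g(12) = 2.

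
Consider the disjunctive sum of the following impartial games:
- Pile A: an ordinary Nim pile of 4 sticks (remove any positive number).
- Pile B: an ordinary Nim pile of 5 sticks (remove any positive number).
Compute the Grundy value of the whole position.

Pile A is a plain Nim pile of size 4, so its Grundy value is 4.
Pile B is a plain Nim pile of size 5, so its Grundy value is 5.
By the Sprague-Grundy theorem, the Grundy value of a sum of independent games is the XOR of the component values.
Combined value = 4 ⊕ 5 = 1.

1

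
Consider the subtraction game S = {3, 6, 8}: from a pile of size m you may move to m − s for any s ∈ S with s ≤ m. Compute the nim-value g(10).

3

Grundy values for subtraction set {3, 6, 8}:
k:     0  1  2  3  4  5  6  7  8  9 10
g(k):  0  0  0  1  1  1  2  2  2  3  3
So g(10) = 3.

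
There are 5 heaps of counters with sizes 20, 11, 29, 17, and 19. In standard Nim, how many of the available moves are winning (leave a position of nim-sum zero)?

0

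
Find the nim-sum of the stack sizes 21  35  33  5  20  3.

5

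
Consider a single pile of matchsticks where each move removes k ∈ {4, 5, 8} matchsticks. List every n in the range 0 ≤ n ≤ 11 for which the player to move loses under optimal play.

0, 1, 2, 3

Compute g(0), g(1), … for moves {4, 5, 8}:
k:     0  1  2  3  4  5  6  7  8  9 10 11
g(k):  0  0  0  0  1  1  1  1  2  2  2  2
The P-positions (g = 0) in 0..11 are 0, 1, 2, 3.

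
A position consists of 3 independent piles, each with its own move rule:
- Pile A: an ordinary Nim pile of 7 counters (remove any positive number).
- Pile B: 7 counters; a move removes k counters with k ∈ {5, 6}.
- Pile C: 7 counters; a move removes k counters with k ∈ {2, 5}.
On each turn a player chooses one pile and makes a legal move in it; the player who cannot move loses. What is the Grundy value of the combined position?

6

Pile A is a plain Nim pile of size 7, so its Grundy value is 7.
For pile B, compute g(0), g(1), … with moves {5, 6}:
g(0) = mex{} = 0
g(1) = mex{} = 0
g(2) = mex{} = 0
g(3) = mex{} = 0
g(4) = mex{} = 0
g(5) = mex{0} = 1
g(6) = mex{0} = 1
g(7) = mex{0} = 1
So g(7) = 1.
For pile C, compute g(0), g(1), … with moves {2, 5}:
k:     0  1  2  3  4  5  6  7
g(k):  0  0  1  1  0  2  1  0
So g(7) = 0.
The value of a disjunctive sum is the nim-sum of the parts.
Combined value = 7 XOR 1 XOR 0 = 6.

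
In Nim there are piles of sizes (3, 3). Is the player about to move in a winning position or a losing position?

Losing position

Compute the nim-sum pairwise:
3 ⊕ 3 = 0
The nim-sum is 0, so this is a P-position: the player to move is in a losing position under optimal play.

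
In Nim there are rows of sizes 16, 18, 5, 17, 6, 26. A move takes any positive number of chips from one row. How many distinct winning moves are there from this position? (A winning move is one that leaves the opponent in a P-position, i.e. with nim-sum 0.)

1

Nim-sum: 16 ^ 18 ^ 5 ^ 17 ^ 6 ^ 26 = 10.
The overall nim-sum is X = 10. A row of size p has a winning move iff p XOR X < p (reduce it to p XOR X).
  16: 16 XOR 10 = 26 ≥ 16 — no move.
  18: 18 XOR 10 = 24 ≥ 18 — no move.
  5: 5 XOR 10 = 15 ≥ 5 — no move.
  17: 17 XOR 10 = 27 ≥ 17 — no move.
  6: 6 XOR 10 = 12 ≥ 6 — no move.
  26: 26 XOR 10 = 16 < 26 — winning move (to 16).
That gives 1 winning move.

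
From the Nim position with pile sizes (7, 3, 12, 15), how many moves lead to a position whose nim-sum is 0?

3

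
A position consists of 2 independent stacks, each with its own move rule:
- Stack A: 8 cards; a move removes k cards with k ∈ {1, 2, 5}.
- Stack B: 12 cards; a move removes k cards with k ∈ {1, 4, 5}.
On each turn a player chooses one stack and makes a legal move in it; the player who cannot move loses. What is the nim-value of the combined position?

0

Grundy values for stack A (subtraction set {1, 2, 5}):
g(0) = mex{} = 0
g(1) = mex{0} = 1
g(2) = mex{0,1} = 2
g(3) = mex{1,2} = 0
g(4) = mex{0,2} = 1
g(5) = mex{0,1} = 2
g(6) = mex{1,2} = 0
g(7) = mex{0,2} = 1
g(8) = mex{0,1} = 2
So g(8) = 2.
For stack B, compute g(0), g(1), … with moves {1, 4, 5}:
g(0) = mex{} = 0
g(1) = mex{0} = 1
g(2) = mex{1} = 0
g(3) = mex{0} = 1
g(4) = mex{0,1} = 2
g(5) = mex{0,1,2} = 3
g(6) = mex{0,1,3} = 2
g(7) = mex{0,1,2} = 3
g(8) = mex{1,2,3} = 0
g(9) = mex{0,2,3} = 1
g(10) = mex{1,2,3} = 0
g(11) = mex{0,2,3} = 1
g(12) = mex{0,1,3} = 2
So g(12) = 2.
The value of a disjunctive sum is the nim-sum of the parts.
Combined value = 2 XOR 2 = 0.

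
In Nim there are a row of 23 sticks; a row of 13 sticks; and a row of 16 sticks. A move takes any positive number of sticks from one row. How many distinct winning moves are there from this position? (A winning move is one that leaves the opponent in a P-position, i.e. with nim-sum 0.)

Nim-sum: 23 ⊕ 13 ⊕ 16 = 10.
The overall nim-sum is X = 10. A row of size p has a winning move iff p XOR X < p (reduce it to p XOR X).
  23: 23 XOR 10 = 29 ≥ 23 — no move.
  13: 13 XOR 10 = 7 < 13 — winning move (to 7).
  16: 16 XOR 10 = 26 ≥ 16 — no move.
That gives 1 winning move.

1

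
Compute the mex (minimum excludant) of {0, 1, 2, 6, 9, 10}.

The values 0, 1, 2 are all present; 3 is the first non-negative integer missing from the set.

3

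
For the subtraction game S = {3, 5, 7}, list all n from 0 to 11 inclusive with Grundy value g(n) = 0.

0, 1, 2, 10, 11

Grundy values for subtraction set {3, 5, 7}:
k:     0  1  2  3  4  5  6  7  8  9 10 11
g(k):  0  0  0  1  1  1  2  2  2  3  0  0
The P-positions (g = 0) in 0..11 are 0, 1, 2, 10, 11.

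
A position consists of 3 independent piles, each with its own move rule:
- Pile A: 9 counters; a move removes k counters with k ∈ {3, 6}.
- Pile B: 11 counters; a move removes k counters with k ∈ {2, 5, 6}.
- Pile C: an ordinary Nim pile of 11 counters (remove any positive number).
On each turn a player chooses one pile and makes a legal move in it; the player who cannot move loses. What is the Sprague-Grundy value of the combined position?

For pile A, compute g(0), g(1), … with moves {3, 6}:
k:     0  1  2  3  4  5  6  7  8  9
g(k):  0  0  0  1  1  1  2  2  2  0
So g(9) = 0.
Grundy values for pile B (subtraction set {2, 5, 6}):
g(0) = mex{} = 0
g(1) = mex{} = 0
g(2) = mex{0} = 1
g(3) = mex{0} = 1
g(4) = mex{1} = 0
g(5) = mex{0,1} = 2
g(6) = mex{0} = 1
g(7) = mex{0,1,2} = 3
g(8) = mex{1} = 0
g(9) = mex{0,1,3} = 2
g(10) = mex{0,2} = 1
g(11) = mex{1,2} = 0
So g(11) = 0.
Pile C is a plain Nim pile of size 11, so its Grundy value is 11.
By the Sprague-Grundy theorem, the Grundy value of a sum of independent games is the XOR of the component values.
Combined value = 0 ⊕ 0 ⊕ 11 = 11.

11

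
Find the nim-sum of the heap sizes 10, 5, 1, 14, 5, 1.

4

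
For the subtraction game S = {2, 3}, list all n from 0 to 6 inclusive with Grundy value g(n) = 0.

Build the Grundy sequence with g(k) = mex{g(k−s) : s ∈ {2, 3}, s ≤ k}:
g(0) = mex{} = 0
g(1) = mex{} = 0
g(2) = mex{0} = 1
g(3) = mex{0} = 1
g(4) = mex{0,1} = 2
g(5) = mex{1} = 0
g(6) = mex{1,2} = 0
The P-positions (g = 0) in 0..6 are 0, 1, 5, 6.

0, 1, 5, 6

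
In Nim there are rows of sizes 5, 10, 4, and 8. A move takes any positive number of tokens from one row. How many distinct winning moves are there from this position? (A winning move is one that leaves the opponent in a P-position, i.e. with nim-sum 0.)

1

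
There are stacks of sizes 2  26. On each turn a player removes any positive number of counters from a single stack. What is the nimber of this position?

24

Compute the nim-sum pairwise:
2 XOR 26 = 24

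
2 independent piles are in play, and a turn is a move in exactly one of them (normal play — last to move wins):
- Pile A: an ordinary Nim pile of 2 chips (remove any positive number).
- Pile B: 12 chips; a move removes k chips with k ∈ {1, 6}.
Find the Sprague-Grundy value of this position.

3

Pile A is a plain Nim pile of size 2, so its Grundy value is 2.
For pile B, compute g(0), g(1), … with moves {1, 6}:
g(0) = mex{} = 0
g(1) = mex{0} = 1
g(2) = mex{1} = 0
g(3) = mex{0} = 1
g(4) = mex{1} = 0
g(5) = mex{0} = 1
g(6) = mex{0,1} = 2
g(7) = mex{1,2} = 0
g(8) = mex{0} = 1
g(9) = mex{1} = 0
g(10) = mex{0} = 1
g(11) = mex{1} = 0
g(12) = mex{0,2} = 1
So g(12) = 1.
By the Sprague-Grundy theorem, the Grundy value of a sum of independent games is the XOR of the component values.
Combined value = 2 ⊕ 1 = 3.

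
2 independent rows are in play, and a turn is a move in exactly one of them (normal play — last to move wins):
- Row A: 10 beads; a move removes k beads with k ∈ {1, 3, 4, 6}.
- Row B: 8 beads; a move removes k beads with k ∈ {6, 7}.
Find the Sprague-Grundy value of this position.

0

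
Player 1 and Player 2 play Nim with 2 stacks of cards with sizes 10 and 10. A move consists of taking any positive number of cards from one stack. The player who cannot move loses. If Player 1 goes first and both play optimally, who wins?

Player 2 wins

Bitwise XOR of the heap sizes:
  1010  (10)
  1010  (10)
  ----
  0000  (0)
The nim-sum is 0, so this is a P-position: the player to move is in a losing position under optimal play; Player 1 is about to move from it and so loses — Player 2 wins.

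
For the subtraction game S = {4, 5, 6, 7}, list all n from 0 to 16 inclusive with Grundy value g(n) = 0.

0, 1, 2, 3, 11, 12, 13, 14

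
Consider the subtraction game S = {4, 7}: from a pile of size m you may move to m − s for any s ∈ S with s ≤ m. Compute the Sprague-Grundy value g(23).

0

Compute g(0), g(1), … for moves {4, 7}:
k:     0  1  2  3  4  5  6  7  8  9 10 11 12 13 14 15 16 17 18 19 20 21 22 23
g(k):  0  0  0  0  1  1  1  1  2  2  2  0  0  0  0  1  1  1  1  2  2  2  0  0
So g(23) = 0.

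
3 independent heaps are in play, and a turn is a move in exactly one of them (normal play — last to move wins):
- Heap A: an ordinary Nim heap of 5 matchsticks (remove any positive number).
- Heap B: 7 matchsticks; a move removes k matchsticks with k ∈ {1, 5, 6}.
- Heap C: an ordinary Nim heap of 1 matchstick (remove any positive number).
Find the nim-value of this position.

Heap A is a plain Nim heap of size 5, so its Grundy value is 5.
Grundy values for heap B (subtraction set {1, 5, 6}):
k:     0  1  2  3  4  5  6  7
g(k):  0  1  0  1  0  1  2  3
So g(7) = 3.
Heap C is a plain Nim heap of size 1, so its Grundy value is 1.
The value of a disjunctive sum is the nim-sum of the parts.
Combined value = 5 ⊕ 3 ⊕ 1 = 7.

7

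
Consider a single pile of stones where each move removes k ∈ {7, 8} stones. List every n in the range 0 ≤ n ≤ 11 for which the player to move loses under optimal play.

0, 1, 2, 3, 4, 5, 6

Compute g(0), g(1), … for moves {7, 8}:
k:     0  1  2  3  4  5  6  7  8  9 10 11
g(k):  0  0  0  0  0  0  0  1  1  1  1  1
The P-positions (g = 0) in 0..11 are 0, 1, 2, 3, 4, 5, 6.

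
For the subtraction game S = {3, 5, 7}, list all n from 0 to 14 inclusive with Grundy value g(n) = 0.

Build the Grundy sequence with g(k) = mex{g(k−s) : s ∈ {3, 5, 7}, s ≤ k}:
g(0) = mex{} = 0
g(1) = mex{} = 0
g(2) = mex{} = 0
g(3) = mex{0} = 1
g(4) = mex{0} = 1
g(5) = mex{0} = 1
g(6) = mex{0,1} = 2
g(7) = mex{0,1} = 2
g(8) = mex{0,1} = 2
g(9) = mex{0,1,2} = 3
g(10) = mex{1,2} = 0
g(11) = mex{1,2} = 0
g(12) = mex{1,2,3} = 0
g(13) = mex{0,2} = 1
g(14) = mex{0,2,3} = 1
The P-positions (g = 0) in 0..14 are 0, 1, 2, 10, 11, 12.

0, 1, 2, 10, 11, 12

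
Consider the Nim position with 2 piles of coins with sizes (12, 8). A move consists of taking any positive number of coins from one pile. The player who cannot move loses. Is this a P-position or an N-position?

Write each in binary and XOR column by column:
  1100  (12)
  1000  (8)
  ----
  0100  (4)
The nim-sum is 4 ≠ 0, so this is an N-position: the player to move can win.

N-position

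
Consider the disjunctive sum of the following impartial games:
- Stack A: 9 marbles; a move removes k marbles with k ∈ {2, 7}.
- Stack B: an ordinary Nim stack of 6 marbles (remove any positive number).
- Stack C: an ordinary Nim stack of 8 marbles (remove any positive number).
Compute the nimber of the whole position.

14

For stack A, compute g(0), g(1), … with moves {2, 7}:
g(0) = mex{} = 0
g(1) = mex{} = 0
g(2) = mex{0} = 1
g(3) = mex{0} = 1
g(4) = mex{1} = 0
g(5) = mex{1} = 0
g(6) = mex{0} = 1
g(7) = mex{0} = 1
g(8) = mex{0,1} = 2
g(9) = mex{1} = 0
So g(9) = 0.
Stack B is a plain Nim stack of size 6, so its Grundy value is 6.
Stack C is a plain Nim stack of size 8, so its Grundy value is 8.
The value of a disjunctive sum is the nim-sum of the parts.
Combined value = 0 ⊕ 6 ⊕ 8 = 14.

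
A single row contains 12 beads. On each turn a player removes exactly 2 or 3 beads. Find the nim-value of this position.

1

Compute g(0), g(1), … for moves {2, 3}:
k:     0  1  2  3  4  5  6  7  8  9 10 11 12
g(k):  0  0  1  1  2  0  0  1  1  2  0  0  1
So g(12) = 1.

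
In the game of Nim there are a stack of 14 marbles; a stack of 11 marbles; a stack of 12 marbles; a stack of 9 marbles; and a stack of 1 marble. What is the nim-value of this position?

1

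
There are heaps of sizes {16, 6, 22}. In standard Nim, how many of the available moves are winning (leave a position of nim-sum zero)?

0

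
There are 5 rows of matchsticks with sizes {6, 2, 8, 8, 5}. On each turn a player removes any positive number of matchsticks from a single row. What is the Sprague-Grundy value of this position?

1

Write each in binary and XOR column by column:
  0110  (6)
  0010  (2)
  1000  (8)
  1000  (8)
  0101  (5)
  ----
  0001  (1)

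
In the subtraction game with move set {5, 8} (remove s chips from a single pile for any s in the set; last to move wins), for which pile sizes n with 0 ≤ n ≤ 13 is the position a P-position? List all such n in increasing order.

Build the Grundy sequence with g(k) = mex{g(k−s) : s ∈ {5, 8}, s ≤ k}:
k:     0  1  2  3  4  5  6  7  8  9 10 11 12 13
g(k):  0  0  0  0  0  1  1  1  1  1  2  2  2  0
The P-positions (g = 0) in 0..13 are 0, 1, 2, 3, 4, 13.

0, 1, 2, 3, 4, 13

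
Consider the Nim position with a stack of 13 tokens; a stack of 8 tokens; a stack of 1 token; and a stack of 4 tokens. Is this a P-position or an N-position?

P-position

Compute the nim-sum pairwise:
13 XOR 8 = 5
5 XOR 1 = 4
4 XOR 4 = 0
The nim-sum is 0, so this is a P-position: the player to move is in a losing position under optimal play.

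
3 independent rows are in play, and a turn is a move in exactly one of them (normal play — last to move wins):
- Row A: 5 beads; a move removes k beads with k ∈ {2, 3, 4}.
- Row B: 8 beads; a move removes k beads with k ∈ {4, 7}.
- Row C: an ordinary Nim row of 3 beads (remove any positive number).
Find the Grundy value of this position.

3

Build the Grundy sequence for row A with g(k) = mex{g(k−s) : s ∈ {2, 3, 4}, s ≤ k}:
k:     0  1  2  3  4  5
g(k):  0  0  1  1  2  2
So g(5) = 2.
For row B, compute g(0), g(1), … with moves {4, 7}:
g(0) = mex{} = 0
g(1) = mex{} = 0
g(2) = mex{} = 0
g(3) = mex{} = 0
g(4) = mex{0} = 1
g(5) = mex{0} = 1
g(6) = mex{0} = 1
g(7) = mex{0} = 1
g(8) = mex{0,1} = 2
So g(8) = 2.
Row C is a plain Nim row of size 3, so its Grundy value is 3.
By the Sprague-Grundy theorem, the Grundy value of a sum of independent games is the XOR of the component values.
Combined value = 2 ⊕ 2 ⊕ 3 = 3.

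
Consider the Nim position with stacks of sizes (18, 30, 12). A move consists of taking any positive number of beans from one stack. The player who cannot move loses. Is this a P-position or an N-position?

Nim-sum: 18 ^ 30 ^ 12 = 0.
The nim-sum is 0, so this is a P-position: the player to move is in a losing position under optimal play.

P-position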